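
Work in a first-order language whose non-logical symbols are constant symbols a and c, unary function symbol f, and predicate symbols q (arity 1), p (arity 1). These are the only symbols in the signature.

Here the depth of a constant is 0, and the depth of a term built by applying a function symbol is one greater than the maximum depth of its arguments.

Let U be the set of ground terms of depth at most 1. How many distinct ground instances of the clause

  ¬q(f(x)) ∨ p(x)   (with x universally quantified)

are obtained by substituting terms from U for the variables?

4

Ground terms of depth ≤ 1:
  Let N_k = |{terms of depth ≤ k}|. Then N_0 = 2 and N_k = 2 + N_{k-1} for k ≥ 1 (one summand per function symbol, arity giving the exponent).
  N_0 = 2
  N_1 = 2 + 2 = 4
So there are 4 ground terms available for substitution.
There is 1 variable to instantiate (x),  occurring in at least one literal, so different choices give different ground instances.
Number of ground instances = 4.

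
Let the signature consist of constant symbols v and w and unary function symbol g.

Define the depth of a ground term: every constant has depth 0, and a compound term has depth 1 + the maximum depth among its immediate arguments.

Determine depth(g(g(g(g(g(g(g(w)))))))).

7

depth(g(w)) = 1 + depth(w) = 1 + 0 = 1
depth(g(g(w))) = 1 + depth(g(w)) = 1 + 1 = 2
depth(g(g(g(w)))) = 1 + depth(g(g(w))) = 1 + 2 = 3
depth(g(g(g(g(w))))) = 1 + depth(g(g(g(w)))) = 1 + 3 = 4
depth(g(g(g(g(g(w)))))) = 1 + depth(g(g(g(g(w))))) = 1 + 4 = 5
depth(g(g(g(g(g(g(w))))))) = 1 + depth(g(g(g(g(g(w)))))) = 1 + 5 = 6
depth(g(g(g(g(g(g(g(w)))))))) = 1 + depth(g(g(g(g(g(g(w))))))) = 1 + 6 = 7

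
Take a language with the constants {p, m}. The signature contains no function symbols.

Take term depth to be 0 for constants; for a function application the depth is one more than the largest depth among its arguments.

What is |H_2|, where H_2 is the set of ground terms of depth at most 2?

With no function symbols every ground term is a constant, so there are exactly 2 ground terms at every depth bound.
N_0 = 2
N_1 = 2
N_2 = 2
Explicitly: p, m.

2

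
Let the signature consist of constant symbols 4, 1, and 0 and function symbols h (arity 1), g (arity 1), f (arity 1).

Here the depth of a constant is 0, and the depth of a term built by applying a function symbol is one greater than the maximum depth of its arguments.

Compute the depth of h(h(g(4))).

depth(g(4)) = 1 + depth(4) = 1 + 0 = 1
depth(h(g(4))) = 1 + depth(g(4)) = 1 + 1 = 2
depth(h(h(g(4)))) = 1 + depth(h(g(4))) = 1 + 2 = 3

3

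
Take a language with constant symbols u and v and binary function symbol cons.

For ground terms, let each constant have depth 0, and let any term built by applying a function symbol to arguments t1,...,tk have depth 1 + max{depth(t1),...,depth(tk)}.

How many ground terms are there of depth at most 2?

38

Let N_k count ground terms of depth at most k. Each non-constant term of depth ≤ k is some function symbol applied to depth-≤(k−1) arguments, giving N_k = 2 + N_{k-1}^2.
N_0 = 2
N_1 = 2 + 2^2 = 6
N_2 = 2 + 6^2 = 38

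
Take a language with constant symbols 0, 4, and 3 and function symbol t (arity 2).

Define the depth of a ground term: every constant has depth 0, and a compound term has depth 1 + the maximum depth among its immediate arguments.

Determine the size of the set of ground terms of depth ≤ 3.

21612

If N_k denotes the number of depth-≤k ground terms, the 3 constants give N_0 = 3, and each function symbol of arity r contributes N_{k-1}^r new terms at level k: N_k = 3 + N_{k-1}^2.
N_0 = 3
N_1 = 3 + 3^2 = 12
N_2 = 3 + 12^2 = 147
N_3 = 3 + 147^2 = 21612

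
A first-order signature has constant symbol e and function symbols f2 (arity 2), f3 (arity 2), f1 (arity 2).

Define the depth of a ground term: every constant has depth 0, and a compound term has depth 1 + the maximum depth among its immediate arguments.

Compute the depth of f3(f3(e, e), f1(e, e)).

2

depth(f3(e, e)) = 1 + max(0, 0) = 1
depth(f1(e, e)) = 1 + max(0, 0) = 1
depth(f3(f3(e, e), f1(e, e))) = 1 + max(1, 1) = 2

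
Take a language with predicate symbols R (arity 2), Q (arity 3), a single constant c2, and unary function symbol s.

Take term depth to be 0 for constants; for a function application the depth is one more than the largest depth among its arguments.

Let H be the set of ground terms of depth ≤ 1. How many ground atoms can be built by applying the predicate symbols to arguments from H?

12

First count ground terms of depth ≤ 1.
Let N_k = |{terms of depth ≤ k}|. Then N_0 = 1 and N_k = 1 + N_{k-1} for k ≥ 1 (one summand per function symbol, arity giving the exponent).
N_0 = 1
N_1 = 1 + 1 = 2
Explicitly: c2, s(c2).
So |H| = 2.
Each predicate of arity r yields |H|^r ground atoms (one per choice of an r-tuple from H):
  R: 2^2 = 4;  Q: 2^3 = 8
Total ground atoms: 4 + 8 = 12.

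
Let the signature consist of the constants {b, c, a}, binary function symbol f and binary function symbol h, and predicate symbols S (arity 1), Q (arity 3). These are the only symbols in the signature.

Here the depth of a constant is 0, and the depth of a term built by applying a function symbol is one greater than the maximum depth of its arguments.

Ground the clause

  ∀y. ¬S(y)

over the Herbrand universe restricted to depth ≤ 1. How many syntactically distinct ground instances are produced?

Ground terms of depth ≤ 1:
  Write N_k for the number of ground terms of depth ≤ k. A term of depth ≤ k is either a constant or a function symbol applied to arguments of depth ≤ k−1, so N_k = 3 + N_{k-1}^2 + N_{k-1}^2.
  N_0 = 3
  N_1 = 3 + 3^2 + 3^2 = 21
So there are 21 ground terms available for substitution.
There is 1 variable to instantiate (y),  occurring in at least one literal, so different choices give different ground instances.
Number of ground instances = 21.

21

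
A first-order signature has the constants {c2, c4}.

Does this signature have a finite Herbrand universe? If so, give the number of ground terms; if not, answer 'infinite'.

2

There are no function symbols, so every ground term is one of the 2 constants.
The Herbrand universe is {c2, c4}, which is finite with 2 elements.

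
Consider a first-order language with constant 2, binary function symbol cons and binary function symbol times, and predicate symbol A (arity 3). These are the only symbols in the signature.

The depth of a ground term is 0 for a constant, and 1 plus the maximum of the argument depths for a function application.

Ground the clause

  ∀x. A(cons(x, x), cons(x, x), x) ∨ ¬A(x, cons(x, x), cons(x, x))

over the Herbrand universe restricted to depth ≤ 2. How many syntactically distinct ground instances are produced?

19

Ground terms of depth ≤ 2:
  If N_k denotes the number of depth-≤k ground terms, the 1 constant gives N_0 = 1, and each function symbol of arity r contributes N_{k-1}^r new terms at level k: N_k = 1 + N_{k-1}^2 + N_{k-1}^2.
  N_0 = 1
  N_1 = 1 + 1^2 + 1^2 = 3
  N_2 = 1 + 3^2 + 3^2 = 19
So there are 19 ground terms available for substitution.
The clause has 1 distinct variable (x), which appears in the body. In the free term algebra distinct substitutions yield syntactically distinct ground instances.
Number of ground instances = 19.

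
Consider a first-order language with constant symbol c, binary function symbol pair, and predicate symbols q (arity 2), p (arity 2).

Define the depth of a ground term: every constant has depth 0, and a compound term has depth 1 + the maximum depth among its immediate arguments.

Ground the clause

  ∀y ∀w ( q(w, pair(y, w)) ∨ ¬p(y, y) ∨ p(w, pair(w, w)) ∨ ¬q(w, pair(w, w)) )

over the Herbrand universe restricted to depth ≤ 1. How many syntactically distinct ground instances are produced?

Ground terms of depth ≤ 1:
  Count level by level. With function symbols pair/2, the terms of depth ≤ k are the 1 constant together with each function applied to depth-≤(k−1) tuples, so N_k = 1 + N_{k-1}^2.
  N_0 = 1
  N_1 = 1 + 1^2 = 2
  Explicitly: c, pair(c, c).
So there are 2 ground terms available for substitution.
The clause has 2 distinct variables (y, w), each appearing in the body. In the free term algebra distinct substitutions yield syntactically distinct ground instances.
Number of ground instances = 2^2 = 4.

4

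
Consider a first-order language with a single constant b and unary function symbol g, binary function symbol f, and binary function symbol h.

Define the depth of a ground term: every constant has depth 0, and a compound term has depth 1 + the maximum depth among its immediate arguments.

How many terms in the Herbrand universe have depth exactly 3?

Let N_k = |{terms of depth ≤ k}|. Then N_0 = 1 and N_k = 1 + N_{k-1} + N_{k-1}^2 + N_{k-1}^2 for k ≥ 1 (one summand per function symbol, arity giving the exponent).
N_0 = 1
N_1 = 1 + 1 + 1^2 + 1^2 = 4
N_2 = 1 + 4 + 4^2 + 4^2 = 37
N_3 = 1 + 37 + 37^2 + 37^2 = 2776
Terms of depth exactly 3: N_3 − N_2 = 2776 − 37 = 2739.

2739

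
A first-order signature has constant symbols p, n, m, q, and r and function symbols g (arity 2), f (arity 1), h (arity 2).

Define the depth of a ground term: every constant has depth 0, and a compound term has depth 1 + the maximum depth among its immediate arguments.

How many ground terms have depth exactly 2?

7205

Let N_k = |{terms of depth ≤ k}|. Then N_0 = 5 and N_k = 5 + N_{k-1}^2 + N_{k-1} + N_{k-1}^2 for k ≥ 1 (one summand per function symbol, arity giving the exponent).
N_0 = 5
N_1 = 5 + 5^2 + 5 + 5^2 = 60
N_2 = 5 + 60^2 + 60 + 60^2 = 7265
Terms of depth exactly 2: N_2 − N_1 = 7265 − 60 = 7205.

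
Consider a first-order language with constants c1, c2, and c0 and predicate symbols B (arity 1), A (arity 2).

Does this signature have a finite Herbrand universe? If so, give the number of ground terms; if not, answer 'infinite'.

There are no function symbols, so every ground term is one of the 3 constants.
The Herbrand universe is {c1, c2, c0}, which is finite with 3 elements.

3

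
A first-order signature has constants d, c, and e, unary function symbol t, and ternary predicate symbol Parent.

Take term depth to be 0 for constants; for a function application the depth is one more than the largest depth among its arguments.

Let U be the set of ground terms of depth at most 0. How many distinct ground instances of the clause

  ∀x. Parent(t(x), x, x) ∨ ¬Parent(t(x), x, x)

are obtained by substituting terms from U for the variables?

3

Ground terms of depth ≤ 0:
  Count level by level. With function symbols t/1, the terms of depth ≤ k are the 3 constants together with each function applied to depth-≤(k−1) tuples, so N_k = 3 + N_{k-1}.
  N_0 = 3
  Explicitly: d, c, e.
So there are 3 ground terms available for substitution.
The clause has 1 distinct variable (x), which appears in the body. In the free term algebra distinct substitutions yield syntactically distinct ground instances.
Number of ground instances = 3.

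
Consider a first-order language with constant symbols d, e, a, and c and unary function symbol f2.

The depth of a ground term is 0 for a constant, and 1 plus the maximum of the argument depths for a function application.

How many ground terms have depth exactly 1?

Write N_k for the number of ground terms of depth ≤ k. A term of depth ≤ k is either a constant or a function symbol applied to arguments of depth ≤ k−1, so N_k = 4 + N_{k-1}.
N_0 = 4
N_1 = 4 + 4 = 8
Terms of depth exactly 1: N_1 − N_0 = 8 − 4 = 4.

4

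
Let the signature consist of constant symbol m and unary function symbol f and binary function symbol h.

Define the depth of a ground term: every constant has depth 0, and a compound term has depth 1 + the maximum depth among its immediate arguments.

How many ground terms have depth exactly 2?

10

Let N_k = |{terms of depth ≤ k}|. Then N_0 = 1 and N_k = 1 + N_{k-1} + N_{k-1}^2 for k ≥ 1 (one summand per function symbol, arity giving the exponent).
N_0 = 1
N_1 = 1 + 1 + 1^2 = 3
N_2 = 1 + 3 + 3^2 = 13
Terms of depth exactly 2: N_2 − N_1 = 13 − 3 = 10.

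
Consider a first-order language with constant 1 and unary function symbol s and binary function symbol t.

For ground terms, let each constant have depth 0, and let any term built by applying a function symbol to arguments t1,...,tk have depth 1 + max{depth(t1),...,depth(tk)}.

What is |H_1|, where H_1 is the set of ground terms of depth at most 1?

3

Write N_k for the number of ground terms of depth ≤ k. A term of depth ≤ k is either a constant or a function symbol applied to arguments of depth ≤ k−1, so N_k = 1 + N_{k-1} + N_{k-1}^2.
N_0 = 1
N_1 = 1 + 1 + 1^2 = 3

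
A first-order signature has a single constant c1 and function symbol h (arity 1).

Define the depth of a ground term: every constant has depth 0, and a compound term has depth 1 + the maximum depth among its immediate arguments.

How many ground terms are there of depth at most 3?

Let N_k count ground terms of depth at most k. Each non-constant term of depth ≤ k is some function symbol applied to depth-≤(k−1) arguments, giving N_k = 1 + N_{k-1}.
N_0 = 1
N_1 = 1 + 1 = 2
N_2 = 1 + 2 = 3
N_3 = 1 + 3 = 4
Explicitly: c1, h(c1), h(h(c1)), h(h(h(c1))).

4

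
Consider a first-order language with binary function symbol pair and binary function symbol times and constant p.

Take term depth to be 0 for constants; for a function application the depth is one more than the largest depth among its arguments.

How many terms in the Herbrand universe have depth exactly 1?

2

Let N_k count ground terms of depth at most k. Each non-constant term of depth ≤ k is some function symbol applied to depth-≤(k−1) arguments, giving N_k = 1 + N_{k-1}^2 + N_{k-1}^2.
N_0 = 1
N_1 = 1 + 1^2 + 1^2 = 3
Terms of depth exactly 1: N_1 − N_0 = 3 − 1 = 2.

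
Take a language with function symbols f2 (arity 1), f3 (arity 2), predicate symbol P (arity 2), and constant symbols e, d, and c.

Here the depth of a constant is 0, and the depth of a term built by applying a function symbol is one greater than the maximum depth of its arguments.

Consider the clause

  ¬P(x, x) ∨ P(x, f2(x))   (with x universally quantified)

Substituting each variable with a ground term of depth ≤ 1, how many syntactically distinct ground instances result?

15

Ground terms of depth ≤ 1:
  Let N_k = |{terms of depth ≤ k}|. Then N_0 = 3 and N_k = 3 + N_{k-1} + N_{k-1}^2 for k ≥ 1 (one summand per function symbol, arity giving the exponent).
  N_0 = 3
  N_1 = 3 + 3 + 3^2 = 15
So there are 15 ground terms available for substitution.
There is 1 variable to instantiate (x),  occurring in at least one literal, so different choices give different ground instances.
Number of ground instances = 15.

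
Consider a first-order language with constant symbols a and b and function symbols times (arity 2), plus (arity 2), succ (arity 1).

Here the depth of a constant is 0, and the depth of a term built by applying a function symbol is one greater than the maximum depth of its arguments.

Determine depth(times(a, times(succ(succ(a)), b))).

depth(succ(a)) = 1 + depth(a) = 1 + 0 = 1
depth(succ(succ(a))) = 1 + depth(succ(a)) = 1 + 1 = 2
depth(times(succ(succ(a)), b)) = 1 + max(2, 0) = 3
depth(times(a, times(succ(succ(a)), b))) = 1 + max(0, 3) = 4

4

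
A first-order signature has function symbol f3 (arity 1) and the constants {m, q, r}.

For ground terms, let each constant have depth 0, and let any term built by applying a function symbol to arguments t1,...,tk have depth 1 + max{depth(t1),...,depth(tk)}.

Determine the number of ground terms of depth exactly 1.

Count level by level. With function symbols f3/1, the terms of depth ≤ k are the 3 constants together with each function applied to depth-≤(k−1) tuples, so N_k = 3 + N_{k-1}.
N_0 = 3
N_1 = 3 + 3 = 6
Terms of depth exactly 1: N_1 − N_0 = 6 − 3 = 3.

3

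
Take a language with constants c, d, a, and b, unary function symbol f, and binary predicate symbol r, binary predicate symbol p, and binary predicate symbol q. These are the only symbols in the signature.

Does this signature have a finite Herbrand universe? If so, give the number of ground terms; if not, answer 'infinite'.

infinite

The signature has at least one function symbol (f, arity 1) and at least one constant (c).
Iterating f gives infinitely many distinct ground terms: c, f(c), f(f(c)), ...
So the Herbrand universe is infinite.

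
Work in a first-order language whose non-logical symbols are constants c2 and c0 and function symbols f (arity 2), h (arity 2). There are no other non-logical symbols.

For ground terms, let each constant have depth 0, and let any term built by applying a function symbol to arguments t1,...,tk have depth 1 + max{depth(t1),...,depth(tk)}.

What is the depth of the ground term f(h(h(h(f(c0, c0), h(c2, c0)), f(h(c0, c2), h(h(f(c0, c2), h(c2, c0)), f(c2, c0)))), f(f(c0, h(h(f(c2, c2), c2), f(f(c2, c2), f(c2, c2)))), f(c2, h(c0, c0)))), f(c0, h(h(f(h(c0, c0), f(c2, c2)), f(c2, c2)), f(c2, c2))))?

7

depth(f(c0, c0)) = 1 + max(0, 0) = 1
depth(h(c2, c0)) = 1 + max(0, 0) = 1
depth(h(f(c0, c0), h(c2, c0))) = 1 + max(1, 1) = 2
depth(h(c0, c2)) = 1 + max(0, 0) = 1
depth(f(c0, c2)) = 1 + max(0, 0) = 1
depth(h(f(c0, c2), h(c2, c0))) = 1 + max(1, 1) = 2
depth(f(c2, c0)) = 1 + max(0, 0) = 1
depth(h(h(f(c0, c2), h(c2, c0)), f(c2, c0))) = 1 + max(2, 1) = 3
depth(f(h(c0, c2), h(h(f(c0, c2), h(c2, c0)), f(c2, c0)))) = 1 + max(1, 3) = 4
depth(h(h(f(c0, c0), h(c2, c0)), f(h(c0, c2), h(h(f(c0, c2), h(c2, c0)), f(c2, c0))))) = 1 + max(2, 4) = 5
depth(f(c2, c2)) = 1 + max(0, 0) = 1
depth(h(f(c2, c2), c2)) = 1 + max(1, 0) = 2
depth(f(f(c2, c2), f(c2, c2))) = 1 + max(1, 1) = 2
depth(h(h(f(c2, c2), c2), f(f(c2, c2), f(c2, c2)))) = 1 + max(2, 2) = 3
depth(f(c0, h(h(f(c2, c2), c2), f(f(c2, c2), f(c2, c2))))) = 1 + max(0, 3) = 4
depth(h(c0, c0)) = 1 + max(0, 0) = 1
depth(f(c2, h(c0, c0))) = 1 + max(0, 1) = 2
depth(f(f(c0, h(h(f(c2, c2), c2), f(f(c2, c2), f(c2, c2)))), f(c2, h(c0, c0)))) = 1 + max(4, 2) = 5
depth(h(h(h(f(c0, c0), h(c2, c0)), f(h(c0, c2), h(h(f(c0, c2), h(c2, c0)), f(c2, c0)))), f(f(c0, h(h(f(c2, c2), c2), f(f(c2, c2), f(c2, c2)))), f(c2, h(c0, c0))))) = 1 + max(5, 5) = 6
depth(f(h(c0, c0), f(c2, c2))) = 1 + max(1, 1) = 2
depth(h(f(h(c0, c0), f(c2, c2)), f(c2, c2))) = 1 + max(2, 1) = 3
depth(h(h(f(h(c0, c0), f(c2, c2)), f(c2, c2)), f(c2, c2))) = 1 + max(3, 1) = 4
depth(f(c0, h(h(f(h(c0, c0), f(c2, c2)), f(c2, c2)), f(c2, c2)))) = 1 + max(0, 4) = 5
depth(f(h(h(h(f(c0, c0), h(c2, c0)), f(h(c0, c2), h(h(f(c0, c2), h(c2, c0)), f(c2, c0)))), f(f(c0, h(h(f(c2, c2), c2), f(f(c2, c2), f(c2, c2)))), f(c2, h(c0, c0)))), f(c0, h(h(f(h(c0, c0), f(c2, c2)), f(c2, c2)), f(c2, c2))))) = 1 + max(6, 5) = 7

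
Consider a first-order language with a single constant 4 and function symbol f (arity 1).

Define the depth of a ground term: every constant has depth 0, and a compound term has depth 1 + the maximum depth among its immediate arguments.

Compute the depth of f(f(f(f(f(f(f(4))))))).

depth(f(4)) = 1 + depth(4) = 1 + 0 = 1
depth(f(f(4))) = 1 + depth(f(4)) = 1 + 1 = 2
depth(f(f(f(4)))) = 1 + depth(f(f(4))) = 1 + 2 = 3
depth(f(f(f(f(4))))) = 1 + depth(f(f(f(4)))) = 1 + 3 = 4
depth(f(f(f(f(f(4)))))) = 1 + depth(f(f(f(f(4))))) = 1 + 4 = 5
depth(f(f(f(f(f(f(4))))))) = 1 + depth(f(f(f(f(f(4)))))) = 1 + 5 = 6
depth(f(f(f(f(f(f(f(4)))))))) = 1 + depth(f(f(f(f(f(f(4))))))) = 1 + 6 = 7

7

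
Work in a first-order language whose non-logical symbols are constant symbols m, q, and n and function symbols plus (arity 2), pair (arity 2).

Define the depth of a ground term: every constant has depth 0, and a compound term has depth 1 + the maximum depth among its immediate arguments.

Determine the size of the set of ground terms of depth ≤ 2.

885

If N_k denotes the number of depth-≤k ground terms, the 3 constants give N_0 = 3, and each function symbol of arity r contributes N_{k-1}^r new terms at level k: N_k = 3 + N_{k-1}^2 + N_{k-1}^2.
N_0 = 3
N_1 = 3 + 3^2 + 3^2 = 21
N_2 = 3 + 21^2 + 21^2 = 885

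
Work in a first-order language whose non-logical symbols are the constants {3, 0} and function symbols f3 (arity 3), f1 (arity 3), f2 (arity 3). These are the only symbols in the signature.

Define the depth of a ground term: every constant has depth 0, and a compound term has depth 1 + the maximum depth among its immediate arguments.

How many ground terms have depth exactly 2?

52704

Let N_k = |{terms of depth ≤ k}|. Then N_0 = 2 and N_k = 2 + N_{k-1}^3 + N_{k-1}^3 + N_{k-1}^3 for k ≥ 1 (one summand per function symbol, arity giving the exponent).
N_0 = 2
N_1 = 2 + 2^3 + 2^3 + 2^3 = 26
N_2 = 2 + 26^3 + 26^3 + 26^3 = 52730
Terms of depth exactly 2: N_2 − N_1 = 52730 − 26 = 52704.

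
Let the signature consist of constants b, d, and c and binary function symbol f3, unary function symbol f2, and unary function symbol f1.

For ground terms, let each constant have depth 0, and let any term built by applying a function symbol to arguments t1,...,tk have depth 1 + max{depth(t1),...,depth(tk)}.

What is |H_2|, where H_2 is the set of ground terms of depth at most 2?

363

Let N_k count ground terms of depth at most k. Each non-constant term of depth ≤ k is some function symbol applied to depth-≤(k−1) arguments, giving N_k = 3 + N_{k-1}^2 + N_{k-1} + N_{k-1}.
N_0 = 3
N_1 = 3 + 3^2 + 3 + 3 = 18
N_2 = 3 + 18^2 + 18 + 18 = 363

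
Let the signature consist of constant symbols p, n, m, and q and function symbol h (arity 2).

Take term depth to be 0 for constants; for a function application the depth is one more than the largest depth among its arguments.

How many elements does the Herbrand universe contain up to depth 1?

Write N_k for the number of ground terms of depth ≤ k. A term of depth ≤ k is either a constant or a function symbol applied to arguments of depth ≤ k−1, so N_k = 4 + N_{k-1}^2.
N_0 = 4
N_1 = 4 + 4^2 = 20

20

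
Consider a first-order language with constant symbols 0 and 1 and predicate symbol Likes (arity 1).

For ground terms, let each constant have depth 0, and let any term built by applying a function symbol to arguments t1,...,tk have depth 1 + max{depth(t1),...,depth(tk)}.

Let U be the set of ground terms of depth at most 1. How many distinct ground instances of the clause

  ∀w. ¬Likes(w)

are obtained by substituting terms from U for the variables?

2

Ground terms of depth ≤ 1:
  With no function symbols every ground term is a constant, so there are exactly 2 ground terms at every depth bound.
  N_0 = 2
  N_1 = 2
  Explicitly: 0, 1.
So there are 2 ground terms available for substitution.
There is 1 variable to instantiate (w),  occurring in at least one literal, so different choices give different ground instances.
Number of ground instances = 2.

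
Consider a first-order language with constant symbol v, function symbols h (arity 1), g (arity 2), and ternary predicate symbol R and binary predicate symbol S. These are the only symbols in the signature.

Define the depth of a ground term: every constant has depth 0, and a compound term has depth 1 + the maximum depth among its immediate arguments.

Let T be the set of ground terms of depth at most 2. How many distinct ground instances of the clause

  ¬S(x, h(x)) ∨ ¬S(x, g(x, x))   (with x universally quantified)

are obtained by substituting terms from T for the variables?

Ground terms of depth ≤ 2:
  Let N_k = |{terms of depth ≤ k}|. Then N_0 = 1 and N_k = 1 + N_{k-1} + N_{k-1}^2 for k ≥ 1 (one summand per function symbol, arity giving the exponent).
  N_0 = 1
  N_1 = 1 + 1 + 1^2 = 3
  N_2 = 1 + 3 + 3^2 = 13
So there are 13 ground terms available for substitution.
There is 1 variable to instantiate (x),  occurring in at least one literal, so different choices give different ground instances.
Number of ground instances = 13.

13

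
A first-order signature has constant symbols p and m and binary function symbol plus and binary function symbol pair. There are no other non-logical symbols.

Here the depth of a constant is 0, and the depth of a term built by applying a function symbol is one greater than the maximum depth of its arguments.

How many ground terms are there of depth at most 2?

202

Write N_k for the number of ground terms of depth ≤ k. A term of depth ≤ k is either a constant or a function symbol applied to arguments of depth ≤ k−1, so N_k = 2 + N_{k-1}^2 + N_{k-1}^2.
N_0 = 2
N_1 = 2 + 2^2 + 2^2 = 10
N_2 = 2 + 10^2 + 10^2 = 202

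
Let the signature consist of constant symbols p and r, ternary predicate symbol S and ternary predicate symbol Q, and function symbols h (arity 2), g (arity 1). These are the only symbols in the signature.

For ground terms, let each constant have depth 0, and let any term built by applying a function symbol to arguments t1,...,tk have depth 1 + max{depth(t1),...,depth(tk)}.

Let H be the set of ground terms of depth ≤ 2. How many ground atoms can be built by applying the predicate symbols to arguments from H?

First count ground terms of depth ≤ 2.
Let N_k count ground terms of depth at most k. Each non-constant term of depth ≤ k is some function symbol applied to depth-≤(k−1) arguments, giving N_k = 2 + N_{k-1}^2 + N_{k-1}.
N_0 = 2
N_1 = 2 + 2^2 + 2 = 8
N_2 = 2 + 8^2 + 8 = 74
So |H| = 74.
For each predicate symbol, the number of ground atoms is |H| raised to its arity; summing:
  S: 74^3 = 405224;  Q: 74^3 = 405224
Total ground atoms: 405224 + 405224 = 810448.

810448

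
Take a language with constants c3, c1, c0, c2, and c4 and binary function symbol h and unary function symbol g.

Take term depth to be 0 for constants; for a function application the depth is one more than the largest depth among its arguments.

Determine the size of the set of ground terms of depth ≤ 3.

Let N_k count ground terms of depth at most k. Each non-constant term of depth ≤ k is some function symbol applied to depth-≤(k−1) arguments, giving N_k = 5 + N_{k-1}^2 + N_{k-1}.
N_0 = 5
N_1 = 5 + 5^2 + 5 = 35
N_2 = 5 + 35^2 + 35 = 1265
N_3 = 5 + 1265^2 + 1265 = 1601495

1601495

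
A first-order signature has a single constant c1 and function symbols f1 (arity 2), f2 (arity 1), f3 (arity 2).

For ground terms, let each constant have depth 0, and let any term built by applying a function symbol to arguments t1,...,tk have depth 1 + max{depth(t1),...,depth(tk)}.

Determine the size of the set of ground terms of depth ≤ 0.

1

Write N_k for the number of ground terms of depth ≤ k. A term of depth ≤ k is either a constant or a function symbol applied to arguments of depth ≤ k−1, so N_k = 1 + N_{k-1}^2 + N_{k-1} + N_{k-1}^2.
N_0 = 1
Explicitly: c1.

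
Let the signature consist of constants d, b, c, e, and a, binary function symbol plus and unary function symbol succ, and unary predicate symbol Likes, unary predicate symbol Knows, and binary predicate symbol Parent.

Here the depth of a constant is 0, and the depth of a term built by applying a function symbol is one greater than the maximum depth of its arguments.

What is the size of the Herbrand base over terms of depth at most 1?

First count ground terms of depth ≤ 1.
Let N_k = |{terms of depth ≤ k}|. Then N_0 = 5 and N_k = 5 + N_{k-1}^2 + N_{k-1} for k ≥ 1 (one summand per function symbol, arity giving the exponent).
N_0 = 5
N_1 = 5 + 5^2 + 5 = 35
So |H| = 35.
Each predicate of arity r yields |H|^r ground atoms (one per choice of an r-tuple from H):
  Likes: 35;  Knows: 35;  Parent: 35^2 = 1225
Total ground atoms: 35 + 35 + 1225 = 1295.

1295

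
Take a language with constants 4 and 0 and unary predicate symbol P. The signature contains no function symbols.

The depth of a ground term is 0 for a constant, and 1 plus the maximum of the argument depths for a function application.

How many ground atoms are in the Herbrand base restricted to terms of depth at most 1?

2

First count ground terms of depth ≤ 1.
With no function symbols every ground term is a constant, so there are exactly 2 ground terms at every depth bound.
N_0 = 2
N_1 = 2
Explicitly: 4, 0.
So |H| = 2.
For each predicate symbol, the number of ground atoms is |H| raised to its arity; summing:
  P: 2
Total ground atoms: 2.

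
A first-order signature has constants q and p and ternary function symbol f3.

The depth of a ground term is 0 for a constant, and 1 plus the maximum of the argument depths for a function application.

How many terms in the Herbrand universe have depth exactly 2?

992

Let N_k count ground terms of depth at most k. Each non-constant term of depth ≤ k is some function symbol applied to depth-≤(k−1) arguments, giving N_k = 2 + N_{k-1}^3.
N_0 = 2
N_1 = 2 + 2^3 = 10
N_2 = 2 + 10^3 = 1002
Terms of depth exactly 2: N_2 − N_1 = 1002 − 10 = 992.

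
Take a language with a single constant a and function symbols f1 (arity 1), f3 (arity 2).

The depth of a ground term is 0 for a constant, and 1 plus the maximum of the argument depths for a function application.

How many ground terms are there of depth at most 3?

183

Write N_k for the number of ground terms of depth ≤ k. A term of depth ≤ k is either a constant or a function symbol applied to arguments of depth ≤ k−1, so N_k = 1 + N_{k-1} + N_{k-1}^2.
N_0 = 1
N_1 = 1 + 1 + 1^2 = 3
N_2 = 1 + 3 + 3^2 = 13
N_3 = 1 + 13 + 13^2 = 183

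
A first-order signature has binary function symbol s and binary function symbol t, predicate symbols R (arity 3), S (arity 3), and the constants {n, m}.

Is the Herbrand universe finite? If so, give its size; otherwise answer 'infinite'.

infinite

The signature has at least one function symbol (s, arity 2) and at least one constant (n).
Iterating s gives infinitely many distinct ground terms: n, s(n, n), s(s(n, n), s(n, n)), ...
So the Herbrand universe is infinite.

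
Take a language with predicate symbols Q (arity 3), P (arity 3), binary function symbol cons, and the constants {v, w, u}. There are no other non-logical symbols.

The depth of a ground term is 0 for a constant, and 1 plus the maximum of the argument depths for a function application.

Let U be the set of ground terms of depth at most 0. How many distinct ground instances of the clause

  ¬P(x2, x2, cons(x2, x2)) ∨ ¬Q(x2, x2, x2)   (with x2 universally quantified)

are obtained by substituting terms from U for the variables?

3

Ground terms of depth ≤ 0:
  If N_k denotes the number of depth-≤k ground terms, the 3 constants give N_0 = 3, and each function symbol of arity r contributes N_{k-1}^r new terms at level k: N_k = 3 + N_{k-1}^2.
  N_0 = 3
So there are 3 ground terms available for substitution.
The clause has 1 distinct variable (x2), which appears in the body. In the free term algebra distinct substitutions yield syntactically distinct ground instances.
Number of ground instances = 3.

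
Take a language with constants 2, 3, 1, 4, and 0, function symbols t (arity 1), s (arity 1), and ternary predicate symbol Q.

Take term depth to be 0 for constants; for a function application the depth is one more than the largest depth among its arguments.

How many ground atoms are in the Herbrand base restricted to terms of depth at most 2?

First count ground terms of depth ≤ 2.
If N_k denotes the number of depth-≤k ground terms, the 5 constants give N_0 = 5, and each function symbol of arity r contributes N_{k-1}^r new terms at level k: N_k = 5 + N_{k-1} + N_{k-1}.
N_0 = 5
N_1 = 5 + 5 + 5 = 15
N_2 = 5 + 15 + 15 = 35
So |H| = 35.
A ground atom is a predicate applied to a tuple of terms from H, so the count is the sum over predicates of |H|^arity:
  Q: 35^3 = 42875
Total ground atoms: 42875.

42875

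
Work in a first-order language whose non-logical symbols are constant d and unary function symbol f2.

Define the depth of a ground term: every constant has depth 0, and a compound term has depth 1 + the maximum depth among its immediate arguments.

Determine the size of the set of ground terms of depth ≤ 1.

If N_k denotes the number of depth-≤k ground terms, the 1 constant gives N_0 = 1, and each function symbol of arity r contributes N_{k-1}^r new terms at level k: N_k = 1 + N_{k-1}.
N_0 = 1
N_1 = 1 + 1 = 2

2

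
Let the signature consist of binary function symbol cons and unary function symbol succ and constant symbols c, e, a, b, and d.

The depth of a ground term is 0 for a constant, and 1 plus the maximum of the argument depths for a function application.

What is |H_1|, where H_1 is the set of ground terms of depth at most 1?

Count level by level. With function symbols cons/2, succ/1, the terms of depth ≤ k are the 5 constants together with each function applied to depth-≤(k−1) tuples, so N_k = 5 + N_{k-1}^2 + N_{k-1}.
N_0 = 5
N_1 = 5 + 5^2 + 5 = 35

35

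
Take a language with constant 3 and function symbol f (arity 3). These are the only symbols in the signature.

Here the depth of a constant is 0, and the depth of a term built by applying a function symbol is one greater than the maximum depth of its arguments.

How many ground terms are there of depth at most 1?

Let N_k count ground terms of depth at most k. Each non-constant term of depth ≤ k is some function symbol applied to depth-≤(k−1) arguments, giving N_k = 1 + N_{k-1}^3.
N_0 = 1
N_1 = 1 + 1^3 = 2
Explicitly: 3, f(3, 3, 3).

2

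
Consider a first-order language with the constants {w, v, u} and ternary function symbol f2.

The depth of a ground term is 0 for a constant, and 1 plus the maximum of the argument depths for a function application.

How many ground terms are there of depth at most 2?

27003

If N_k denotes the number of depth-≤k ground terms, the 3 constants give N_0 = 3, and each function symbol of arity r contributes N_{k-1}^r new terms at level k: N_k = 3 + N_{k-1}^3.
N_0 = 3
N_1 = 3 + 3^3 = 30
N_2 = 3 + 30^3 = 27003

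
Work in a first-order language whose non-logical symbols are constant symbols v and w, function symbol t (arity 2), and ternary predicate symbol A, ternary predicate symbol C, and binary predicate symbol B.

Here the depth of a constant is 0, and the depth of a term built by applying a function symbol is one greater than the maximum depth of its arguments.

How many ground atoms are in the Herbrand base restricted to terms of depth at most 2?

111188

First count ground terms of depth ≤ 2.
If N_k denotes the number of depth-≤k ground terms, the 2 constants give N_0 = 2, and each function symbol of arity r contributes N_{k-1}^r new terms at level k: N_k = 2 + N_{k-1}^2.
N_0 = 2
N_1 = 2 + 2^2 = 6
N_2 = 2 + 6^2 = 38
So |H| = 38.
Ground atoms are formed by filling each argument slot of a predicate with a term from H, so an r-ary predicate gives |H|^r atoms:
  A: 38^3 = 54872;  C: 38^3 = 54872;  B: 38^2 = 1444
Total ground atoms: 54872 + 54872 + 1444 = 111188.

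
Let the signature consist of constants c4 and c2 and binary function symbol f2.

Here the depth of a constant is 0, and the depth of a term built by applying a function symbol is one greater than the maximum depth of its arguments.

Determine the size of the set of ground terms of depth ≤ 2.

38

Write N_k for the number of ground terms of depth ≤ k. A term of depth ≤ k is either a constant or a function symbol applied to arguments of depth ≤ k−1, so N_k = 2 + N_{k-1}^2.
N_0 = 2
N_1 = 2 + 2^2 = 6
N_2 = 2 + 6^2 = 38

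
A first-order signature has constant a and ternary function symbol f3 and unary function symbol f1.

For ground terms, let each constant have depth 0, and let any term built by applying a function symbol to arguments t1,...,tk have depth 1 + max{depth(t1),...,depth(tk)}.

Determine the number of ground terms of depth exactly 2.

28

Let N_k = |{terms of depth ≤ k}|. Then N_0 = 1 and N_k = 1 + N_{k-1}^3 + N_{k-1} for k ≥ 1 (one summand per function symbol, arity giving the exponent).
N_0 = 1
N_1 = 1 + 1^3 + 1 = 3
N_2 = 1 + 3^3 + 3 = 31
Terms of depth exactly 2: N_2 − N_1 = 31 − 3 = 28.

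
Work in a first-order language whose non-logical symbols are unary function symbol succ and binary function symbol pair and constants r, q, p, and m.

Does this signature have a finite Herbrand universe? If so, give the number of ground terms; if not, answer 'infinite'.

The signature has at least one function symbol (succ, arity 1) and at least one constant (r).
Iterating succ gives infinitely many distinct ground terms: r, succ(r), succ(succ(r)), ...
So the Herbrand universe is infinite.

infinite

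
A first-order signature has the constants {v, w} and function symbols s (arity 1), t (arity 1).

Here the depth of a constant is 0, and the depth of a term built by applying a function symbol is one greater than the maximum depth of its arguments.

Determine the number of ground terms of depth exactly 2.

8

Let N_k = |{terms of depth ≤ k}|. Then N_0 = 2 and N_k = 2 + N_{k-1} + N_{k-1} for k ≥ 1 (one summand per function symbol, arity giving the exponent).
N_0 = 2
N_1 = 2 + 2 + 2 = 6
N_2 = 2 + 6 + 6 = 14
Terms of depth exactly 2: N_2 − N_1 = 14 − 6 = 8.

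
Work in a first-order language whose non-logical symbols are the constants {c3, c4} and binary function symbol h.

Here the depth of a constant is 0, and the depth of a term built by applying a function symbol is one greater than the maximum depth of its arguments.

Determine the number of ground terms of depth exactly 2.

32

Let N_k count ground terms of depth at most k. Each non-constant term of depth ≤ k is some function symbol applied to depth-≤(k−1) arguments, giving N_k = 2 + N_{k-1}^2.
N_0 = 2
N_1 = 2 + 2^2 = 6
N_2 = 2 + 6^2 = 38
Terms of depth exactly 2: N_2 − N_1 = 38 − 6 = 32.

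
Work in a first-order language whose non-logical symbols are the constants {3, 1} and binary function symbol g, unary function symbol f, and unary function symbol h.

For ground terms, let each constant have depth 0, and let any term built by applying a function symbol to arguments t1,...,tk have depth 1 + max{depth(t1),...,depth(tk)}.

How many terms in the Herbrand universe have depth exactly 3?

15008

Write N_k for the number of ground terms of depth ≤ k. A term of depth ≤ k is either a constant or a function symbol applied to arguments of depth ≤ k−1, so N_k = 2 + N_{k-1}^2 + N_{k-1} + N_{k-1}.
N_0 = 2
N_1 = 2 + 2^2 + 2 + 2 = 10
N_2 = 2 + 10^2 + 10 + 10 = 122
N_3 = 2 + 122^2 + 122 + 122 = 15130
Terms of depth exactly 3: N_3 − N_2 = 15130 − 122 = 15008.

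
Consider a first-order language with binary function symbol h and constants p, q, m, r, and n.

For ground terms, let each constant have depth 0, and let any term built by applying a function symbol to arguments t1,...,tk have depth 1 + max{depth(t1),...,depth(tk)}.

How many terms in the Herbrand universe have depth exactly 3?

818125

Let N_k = |{terms of depth ≤ k}|. Then N_0 = 5 and N_k = 5 + N_{k-1}^2 for k ≥ 1 (one summand per function symbol, arity giving the exponent).
N_0 = 5
N_1 = 5 + 5^2 = 30
N_2 = 5 + 30^2 = 905
N_3 = 5 + 905^2 = 819030
Terms of depth exactly 3: N_3 − N_2 = 819030 − 905 = 818125.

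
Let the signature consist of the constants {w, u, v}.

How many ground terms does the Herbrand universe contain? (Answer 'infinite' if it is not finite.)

3

There are no function symbols, so every ground term is one of the 3 constants.
The Herbrand universe is {w, u, v}, which is finite with 3 elements.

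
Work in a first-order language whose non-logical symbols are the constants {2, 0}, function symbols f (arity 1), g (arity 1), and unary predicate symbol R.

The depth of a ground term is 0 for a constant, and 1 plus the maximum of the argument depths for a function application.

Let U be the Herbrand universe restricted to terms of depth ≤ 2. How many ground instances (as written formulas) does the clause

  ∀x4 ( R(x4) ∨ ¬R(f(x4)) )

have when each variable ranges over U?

14

Ground terms of depth ≤ 2:
  Write N_k for the number of ground terms of depth ≤ k. A term of depth ≤ k is either a constant or a function symbol applied to arguments of depth ≤ k−1, so N_k = 2 + N_{k-1} + N_{k-1}.
  N_0 = 2
  N_1 = 2 + 2 + 2 = 6
  N_2 = 2 + 6 + 6 = 14
So there are 14 ground terms available for substitution.
The body mentions the single quantified variable x4; since ground terms form a free algebra, no two substitutions collapse to the same formula.
Number of ground instances = 14.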